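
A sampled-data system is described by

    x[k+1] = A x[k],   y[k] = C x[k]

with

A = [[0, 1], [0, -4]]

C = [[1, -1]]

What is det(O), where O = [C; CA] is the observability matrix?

5

CA = [[0, 5]]
Observability matrix O = [C; CA] = [[1, -1], [0, 5]]
det(O) = 1·5 - (-1)·0 = 5 - 0 = 5
Since det(O) ≠ 0, rank(O) = 2 and the system is completely observable.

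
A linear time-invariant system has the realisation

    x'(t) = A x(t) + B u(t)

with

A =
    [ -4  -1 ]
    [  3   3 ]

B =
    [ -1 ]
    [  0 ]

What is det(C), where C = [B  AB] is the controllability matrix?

AB = [[4], [-3]]
Controllability matrix C = [B  AB] = [[-1, 4], [0, -3]]
det(C) = (-1)·(-3) - 4·0 = 3 - 0 = 3
Since det(C) ≠ 0, rank(C) = 2 and the system is completely controllable.

3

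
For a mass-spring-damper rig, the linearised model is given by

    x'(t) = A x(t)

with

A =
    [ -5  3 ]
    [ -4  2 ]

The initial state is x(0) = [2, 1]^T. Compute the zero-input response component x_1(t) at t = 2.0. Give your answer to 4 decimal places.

det(sI - A) = s^2 - (tr A)s + det A, with tr A = (-5) + 2 = -3 and det A = (-5)·2 - 3·(-4) = -10 - (-12) = 2.
So p(s) = det(sI - A) = s^2 + 3s + 2.
Factor s^2 + 3s + 2: two numbers with sum -3 and product 2 are -1 and -2, so s^2 + 3s + 2 = (s + 1)(s + 2).
Hence p(s) = (s + 1) (s + 2), with roots -2, -1.
The eigenvalues -2, -1 are distinct and real, so A is diagonalisable and x(t) = e^{At} x(0) = V diag(e^{λ_i t}) V^{-1} x(0), where the columns of V are the eigenvectors.
λ = -2: A - (-2)I = [[-3, 3], [-4, 4]]. Row 1 gives (-3)·v1 + 3·v2 = 0, so take v_1 = [-1, -1]^T.
λ = -1: A - (-1)I = [[-4, 3], [-4, 3]]. Row 1 gives (-4)·v1 + 3·v2 = 0, so take v_2 = [-3, -4]^T.
V = [v_1 v_2] = [[-1, -3], [-1, -4]] has det V = 1, so V^{-1} = adj(V)/det V = [[-4, 3], [1, -1]].
Modal coordinates z(0) = V^{-1} x(0): (-4)·2 + 3·1 = -5; 1·2 + (-1)·1 = 1; so z(0) = [-5, 1]^T.
x_1(t) = Σ_i (v_i)_1 · z_i(0) · e^{λ_i t} (row 1 of V times the modal terms).
x_1(2.0) = (-1)·(-5)·e^{-2·2.0} + (-3)·1·e^{-1·2.0} = 5·0.018316 + (-3)·0.135335 = -0.3144.

-0.3144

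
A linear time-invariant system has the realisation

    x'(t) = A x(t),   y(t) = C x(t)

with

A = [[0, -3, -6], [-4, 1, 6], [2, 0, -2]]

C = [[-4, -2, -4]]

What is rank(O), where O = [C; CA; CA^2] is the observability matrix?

CA = [[0, 10, 20]]
CA^2 = [[0, 10, 20]]
Observability matrix O = [C; CA; CA^2] = [[-4, -2, -4], [0, 10, 20], [0, 10, 20]]
The columns c1, c2, c3 of O are linearly dependent: -2·c2 + c3 = 0 (check each entry), so rank(O) ≤ 2.
The 2×2 minor from rows 1, 2, columns 1, 2 is (-4)·10 - (-2)·0 = -40 - 0 = -40 ≠ 0, so rank(O) = 2.
rank(O) = 2 < n = 3, so the pair (A, C) is not completely observable.

2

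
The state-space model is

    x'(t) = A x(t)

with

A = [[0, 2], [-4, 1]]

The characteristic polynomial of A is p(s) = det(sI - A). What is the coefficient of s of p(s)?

For a 2×2 matrix, det(sI - A) = s^2 - (tr A)s + det A.
tr A = 1, det A = 8.
So p(s) = s^2 - s + 8.
The coefficient of s is -1.

-1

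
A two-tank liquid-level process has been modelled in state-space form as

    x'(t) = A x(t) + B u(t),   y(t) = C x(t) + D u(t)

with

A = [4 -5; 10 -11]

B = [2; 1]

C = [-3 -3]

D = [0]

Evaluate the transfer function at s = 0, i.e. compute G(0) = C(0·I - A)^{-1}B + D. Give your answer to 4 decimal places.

-16.5000

G(0) = C(-A)^{-1}B + D = -C A^{-1} B + D.
det A = 6, so A^{-1} = (1/6)·adj(A) = [[-11/6, 5/6], [-5/3, 2/3]]
A^{-1} B = [-17/6, -8/3]^T
C A^{-1} B = 33/2
G(0) = D - C A^{-1} B = 0 - (33/2) = -33/2 ≈ -16.5000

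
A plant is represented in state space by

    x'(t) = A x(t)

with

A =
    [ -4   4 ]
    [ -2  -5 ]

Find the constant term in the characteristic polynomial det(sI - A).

28

For a 2×2 matrix, det(sI - A) = s^2 - (tr A)s + det A.
tr A = -9, det A = 28.
So p(s) = s^2 + 9s + 28.
The constant term is 28.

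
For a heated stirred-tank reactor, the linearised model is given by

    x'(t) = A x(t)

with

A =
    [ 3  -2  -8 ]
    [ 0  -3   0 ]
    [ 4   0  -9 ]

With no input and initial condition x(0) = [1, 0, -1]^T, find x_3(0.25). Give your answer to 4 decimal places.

0.6981

det(sI - A) = s^3 - (tr A)s^2 + (M11 + M22 + M33)s - det A, where Mii is the 2×2 principal minor of A obtained by deleting row i and column i.
tr A = 3 + (-3) + (-9) = -9; M11 = (-3)·(-9) - 0·0 = 27 - 0 = 27; M22 = 3·(-9) - (-8)·4 = -27 - (-32) = 5; M33 = 3·(-3) - (-2)·0 = -9 - 0 = -9; sum of minors = 23.
det A = 3·((-3)·(-9) - 0·0) - (-2)·(0·(-9) - 0·4) + (-8)·(0·0 - (-3)·4) = 3·27 - (-2)·0 + (-8)·12 = -15.
So p(s) = det(sI - A) = s^3 + 9s^2 + 23s + 15.
Rational-root test: any integer root divides 15. Testing small divisors, s = -1 works: p(-1) = -1 + 9 + (-23) + 15 = 0, so (s + 1) is a factor.
Dividing, p(s) = (s + 1)(s^2 + 8s + 15).
Factor s^2 + 8s + 15: two numbers with sum -8 and product 15 are -3 and -5, so s^2 + 8s + 15 = (s + 3)(s + 5).
Hence p(s) = (s + 1) (s + 3) (s + 5), with roots -5, -3, -1.
The eigenvalues -5, -3, -1 are distinct and real, so A is diagonalisable and x(t) = e^{At} x(0) = V diag(e^{λ_i t}) V^{-1} x(0), where the columns of V are the eigenvectors.
λ = -5: A - (-5)I = [[8, -2, -8], [0, 2, 0], [4, 0, -4]]. v must be orthogonal to every row; (row 1) × (row 2) = [16, 0, 16], so take v_1 = [-1, 0, -1]^T.
λ = -3: A - (-3)I = [[6, -2, -8], [0, 0, 0], [4, 0, -6]]. v must be orthogonal to every row; (row 1) × (row 3) = [12, 4, 8], so take v_2 = [3, 1, 2]^T.
λ = -1: A - (-1)I = [[4, -2, -8], [0, -2, 0], [4, 0, -8]]. v must be orthogonal to every row; (row 1) × (row 2) = [-16, 0, -8], so take v_3 = [2, 0, 1]^T.
V = [v_1 v_2 v_3] = [[-1, 3, 2], [0, 1, 0], [-1, 2, 1]] has det V = 1, so V^{-1} = adj(V)/det V = [[1, 1, -2], [0, 1, 0], [1, -1, -1]].
Modal coordinates z(0) = V^{-1} x(0): 1·1 + 1·0 + (-2)·(-1) = 3; 0·1 + 1·0 + 0·(-1) = 0; 1·1 + (-1)·0 + (-1)·(-1) = 2; so z(0) = [3, 0, 2]^T.
x_3(t) = Σ_i (v_i)_3 · z_i(0) · e^{λ_i t} (row 3 of V times the modal terms).
x_3(0.25) = (-1)·3·e^{-5·0.25} + 2·0·e^{-3·0.25} + 1·2·e^{-1·0.25} = (-3)·0.286505 + 0·0.472367 + 2·0.778801 = 0.6981.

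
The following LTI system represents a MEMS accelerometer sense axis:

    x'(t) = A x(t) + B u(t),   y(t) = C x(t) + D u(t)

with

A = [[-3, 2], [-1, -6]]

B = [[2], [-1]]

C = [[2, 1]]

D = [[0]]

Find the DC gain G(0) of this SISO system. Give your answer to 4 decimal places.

0.7500

G(0) = C(-A)^{-1}B + D = -C A^{-1} B + D.
det A = 20, so A^{-1} = (1/20)·adj(A) = [[-3/10, -1/10], [1/20, -3/20]]
A^{-1} B = [-1/2, 1/4]^T
C A^{-1} B = -3/4
G(0) = D - C A^{-1} B = 0 - (-3/4) = 3/4 ≈ 0.7500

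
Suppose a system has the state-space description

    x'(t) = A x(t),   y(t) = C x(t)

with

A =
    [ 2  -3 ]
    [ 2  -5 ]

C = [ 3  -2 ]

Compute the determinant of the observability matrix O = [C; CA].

CA = [[2, 1]]
Observability matrix O = [C; CA] = [[3, -2], [2, 1]]
det(O) = 3·1 - (-2)·2 = 3 - (-4) = 7
Since det(O) ≠ 0, rank(O) = 2 and the system is completely observable.

7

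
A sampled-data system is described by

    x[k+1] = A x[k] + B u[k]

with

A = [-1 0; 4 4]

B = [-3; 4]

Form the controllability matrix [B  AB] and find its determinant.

AB = [[3], [4]]
Controllability matrix C = [B  AB] = [[-3, 3], [4, 4]]
det(C) = (-3)·4 - 3·4 = -12 - 12 = -24
Since det(C) ≠ 0, rank(C) = 2 and the system is completely controllable.

-24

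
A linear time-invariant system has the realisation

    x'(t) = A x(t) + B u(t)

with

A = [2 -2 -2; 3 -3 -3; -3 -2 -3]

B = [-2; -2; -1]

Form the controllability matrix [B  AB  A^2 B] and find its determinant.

-262

AB = [[2], [3], [13]]
A^2B = [[-28], [-42], [-51]]
Controllability matrix C = [B  AB  A^2B] = [[-2, 2, -28], [-2, 3, -42], [-1, 13, -51]]
Expanding along the first row, det(C) = (-2)·(3·(-51) - (-42)·13) - 2·((-2)·(-51) - (-42)·(-1)) + (-28)·((-2)·13 - 3·(-1)) = (-2)·393 - 2·60 + (-28)·(-23) = -262
Since det(C) ≠ 0, rank(C) = 3 and the system is completely controllable.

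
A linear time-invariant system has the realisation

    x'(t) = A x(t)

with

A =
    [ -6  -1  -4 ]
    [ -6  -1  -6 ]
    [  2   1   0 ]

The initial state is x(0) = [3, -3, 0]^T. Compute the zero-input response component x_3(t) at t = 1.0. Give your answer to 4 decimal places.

-1.3908

det(sI - A) = s^3 - (tr A)s^2 + (M11 + M22 + M33)s - det A, where Mii is the 2×2 principal minor of A obtained by deleting row i and column i.
tr A = (-6) + (-1) + 0 = -7; M11 = (-1)·0 - (-6)·1 = 0 - (-6) = 6; M22 = (-6)·0 - (-4)·2 = 0 - (-8) = 8; M33 = (-6)·(-1) - (-1)·(-6) = 6 - 6 = 0; sum of minors = 14.
det A = (-6)·((-1)·0 - (-6)·1) - (-1)·((-6)·0 - (-6)·2) + (-4)·((-6)·1 - (-1)·2) = (-6)·6 - (-1)·12 + (-4)·(-4) = -8.
So p(s) = det(sI - A) = s^3 + 7s^2 + 14s + 8.
Rational-root test: any integer root divides 8. Testing small divisors, s = -1 works: p(-1) = -1 + 7 + (-14) + 8 = 0, so (s + 1) is a factor.
Dividing, p(s) = (s + 1)(s^2 + 6s + 8).
Factor s^2 + 6s + 8: two numbers with sum -6 and product 8 are -2 and -4, so s^2 + 6s + 8 = (s + 2)(s + 4).
Hence p(s) = (s + 1) (s + 2) (s + 4), with roots -4, -2, -1.
The eigenvalues -4, -2, -1 are distinct and real, so A is diagonalisable and x(t) = e^{At} x(0) = V diag(e^{λ_i t}) V^{-1} x(0), where the columns of V are the eigenvectors.
λ = -4: A - (-4)I = [[-2, -1, -4], [-6, 3, -6], [2, 1, 4]]. v must be orthogonal to every row; (row 1) × (row 2) = [18, 12, -12], so take v_1 = [3, 2, -2]^T.
λ = -2: A - (-2)I = [[-4, -1, -4], [-6, 1, -6], [2, 1, 2]]. v must be orthogonal to every row; (row 1) × (row 2) = [10, 0, -10], so take v_2 = [-1, 0, 1]^T.
λ = -1: A - (-1)I = [[-5, -1, -4], [-6, 0, -6], [2, 1, 1]]. v must be orthogonal to every row; (row 1) × (row 2) = [6, -6, -6], so take v_3 = [1, -1, -1]^T.
V = [v_1 v_2 v_3] = [[3, -1, 1], [2, 0, -1], [-2, 1, -1]] has det V = 1, so V^{-1} = adj(V)/det V = [[1, 0, 1], [4, -1, 5], [2, -1, 2]].
Modal coordinates z(0) = V^{-1} x(0): 1·3 + 0·(-3) + 1·0 = 3; 4·3 + (-1)·(-3) + 5·0 = 15; 2·3 + (-1)·(-3) + 2·0 = 9; so z(0) = [3, 15, 9]^T.
x_3(t) = Σ_i (v_i)_3 · z_i(0) · e^{λ_i t} (row 3 of V times the modal terms).
x_3(1.0) = (-2)·3·e^{-4·1.0} + 1·15·e^{-2·1.0} + (-1)·9·e^{-1·1.0} = (-6)·0.018316 + 15·0.135335 + (-9)·0.367879 = -1.3908.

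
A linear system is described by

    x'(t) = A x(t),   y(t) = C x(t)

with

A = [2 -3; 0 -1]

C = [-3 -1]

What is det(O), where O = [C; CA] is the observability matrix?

CA = [[-6, 10]]
Observability matrix O = [C; CA] = [[-3, -1], [-6, 10]]
det(O) = (-3)·10 - (-1)·(-6) = -30 - 6 = -36
Since det(O) ≠ 0, rank(O) = 2 and the system is completely observable.

-36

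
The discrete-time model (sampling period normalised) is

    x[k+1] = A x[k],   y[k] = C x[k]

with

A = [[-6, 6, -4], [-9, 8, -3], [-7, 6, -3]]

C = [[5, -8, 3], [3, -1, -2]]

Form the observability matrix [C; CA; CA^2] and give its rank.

CA = [[21, -16, -5], [5, -2, -3]]
CA^2 = [[53, -32, -21], [9, -4, -5]]
Observability matrix O = [C; CA; CA^2] = [[5, -8, 3], [3, -1, -2], [21, -16, -5], [5, -2, -3], [53, -32, -21], [9, -4, -5]]
The columns c1, c2, c3 of O are linearly dependent: c1 + c2 + c3 = 0 (check each entry), so rank(O) ≤ 2.
The 2×2 minor from rows 1, 2, columns 1, 2 is 5·(-1) - (-8)·3 = -5 - (-24) = 19 ≠ 0, so rank(O) = 2.
rank(O) = 2 < n = 3, so the pair (A, C) is not completely observable.

2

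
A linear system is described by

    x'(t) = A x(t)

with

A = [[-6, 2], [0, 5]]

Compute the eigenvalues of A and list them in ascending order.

det(sI - A) = s^2 - (tr A)s + det A, with tr A = (-6) + 5 = -1 and det A = (-6)·5 - 2·0 = -30 - 0 = -30.
So p(s) = det(sI - A) = s^2 + s - 30.
Factor s^2 + s - 30: two numbers with sum -1 and product -30 are 5 and -6, so s^2 + s - 30 = (s - 5)(s + 6).
Hence p(s) = (s - 5) (s + 6), with roots -6, 5.
At least one eigenvalue has non-negative real part, so the system is not asymptotically stable.

-6, 5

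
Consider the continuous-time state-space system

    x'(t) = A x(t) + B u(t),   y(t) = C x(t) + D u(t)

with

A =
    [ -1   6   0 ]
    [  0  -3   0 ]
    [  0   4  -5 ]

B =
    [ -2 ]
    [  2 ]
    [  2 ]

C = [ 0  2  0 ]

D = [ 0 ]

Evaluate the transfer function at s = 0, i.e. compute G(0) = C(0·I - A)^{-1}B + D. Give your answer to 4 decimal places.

1.3333

G(0) = C(-A)^{-1}B + D = -C A^{-1} B + D.
det A = -15, so A^{-1} = (1/-15)·adj(A) = [[-1, -2, 0], [0, -1/3, 0], [0, -4/15, -1/5]]
A^{-1} B = [-2, -2/3, -14/15]^T
C A^{-1} B = -4/3
G(0) = D - C A^{-1} B = 0 - (-4/3) = 4/3 ≈ 1.3333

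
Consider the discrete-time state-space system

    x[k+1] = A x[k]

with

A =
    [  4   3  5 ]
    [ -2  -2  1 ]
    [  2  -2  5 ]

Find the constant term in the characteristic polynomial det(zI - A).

-44

Expand det(zI - A) for the 3×3 matrix.
p(z) = z^3 - 7z^2 - 44.
(Check: constant term = det(-A) = (-1)^3 det A = -44; coefficient of z^2 = -tr A = -7.)
The constant term is -44.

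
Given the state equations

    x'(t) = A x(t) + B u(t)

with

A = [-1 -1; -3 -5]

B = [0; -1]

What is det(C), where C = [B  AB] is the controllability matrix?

AB = [[1], [5]]
Controllability matrix C = [B  AB] = [[0, 1], [-1, 5]]
det(C) = 0·5 - 1·(-1) = 0 - (-1) = 1
Since det(C) ≠ 0, rank(C) = 2 and the system is completely controllable.

1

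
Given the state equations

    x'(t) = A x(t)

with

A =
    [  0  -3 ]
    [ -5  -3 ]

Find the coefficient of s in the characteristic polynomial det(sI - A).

For a 2×2 matrix, det(sI - A) = s^2 - (tr A)s + det A.
tr A = -3, det A = -15.
So p(s) = s^2 + 3s - 15.
The coefficient of s is 3.

3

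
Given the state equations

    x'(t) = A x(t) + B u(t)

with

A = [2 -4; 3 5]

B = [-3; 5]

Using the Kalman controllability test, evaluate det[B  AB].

82

AB = [[-26], [16]]
Controllability matrix C = [B  AB] = [[-3, -26], [5, 16]]
det(C) = (-3)·16 - (-26)·5 = -48 - (-130) = 82
Since det(C) ≠ 0, rank(C) = 2 and the system is completely controllable.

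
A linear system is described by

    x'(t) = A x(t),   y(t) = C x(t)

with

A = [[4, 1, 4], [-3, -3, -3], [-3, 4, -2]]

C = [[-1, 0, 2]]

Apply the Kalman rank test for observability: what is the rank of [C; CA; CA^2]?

3

CA = [[-10, 7, -8]]
CA^2 = [[-37, -63, -45]]
Observability matrix O = [C; CA; CA^2] = [[-1, 0, 2], [-10, 7, -8], [-37, -63, -45]]
det(O) = (-1)·(7·(-45) - (-8)·(-63)) - 0·((-10)·(-45) - (-8)·(-37)) + 2·((-10)·(-63) - 7·(-37)) = (-1)·(-819) - 0·154 + 2·889 = 2597 ≠ 0, so rank(O) = 3.
rank(O) = 3 = n, so the pair (A, C) is completely observable.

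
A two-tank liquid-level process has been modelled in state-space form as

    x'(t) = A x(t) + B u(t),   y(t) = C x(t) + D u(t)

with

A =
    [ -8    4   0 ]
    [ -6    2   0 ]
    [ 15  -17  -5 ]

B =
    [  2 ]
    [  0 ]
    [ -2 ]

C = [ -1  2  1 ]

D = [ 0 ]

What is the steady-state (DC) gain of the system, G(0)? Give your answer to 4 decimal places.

0.7000

G(0) = C(-A)^{-1}B + D = -C A^{-1} B + D.
det A = -40, so A^{-1} = (1/-40)·adj(A) = [[1/4, -1/2, 0], [3/4, -1, 0], [-9/5, 19/10, -1/5]]
A^{-1} B = [1/2, 3/2, -16/5]^T
C A^{-1} B = -7/10
G(0) = D - C A^{-1} B = 0 - (-7/10) = 7/10 ≈ 0.7000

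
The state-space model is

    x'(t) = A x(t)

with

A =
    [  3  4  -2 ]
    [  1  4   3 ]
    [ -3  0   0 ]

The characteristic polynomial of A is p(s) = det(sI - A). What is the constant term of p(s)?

Expand det(sI - A) for the 3×3 matrix.
p(s) = s^3 - 7s^2 + 2s + 60.
(Check: constant term = det(-A) = (-1)^3 det A = 60; coefficient of s^2 = -tr A = -7.)
The constant term is 60.

60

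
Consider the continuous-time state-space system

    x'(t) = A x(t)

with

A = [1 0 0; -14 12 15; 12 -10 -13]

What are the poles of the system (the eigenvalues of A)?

det(sI - A) = s^3 - (tr A)s^2 + (M11 + M22 + M33)s - det A, where Mii is the 2×2 principal minor of A obtained by deleting row i and column i.
tr A = 1 + 12 + (-13) = 0; M11 = 12·(-13) - 15·(-10) = -156 - (-150) = -6; M22 = 1·(-13) - 0·12 = -13 - 0 = -13; M33 = 1·12 - 0·(-14) = 12 - 0 = 12; sum of minors = -7.
det A = 1·(12·(-13) - 15·(-10)) - 0·((-14)·(-13) - 15·12) + 0·((-14)·(-10) - 12·12) = 1·(-6) - 0·2 + 0·(-4) = -6.
So p(s) = det(sI - A) = s^3 - 7s + 6.
Rational-root test: any integer root divides 6. Testing small divisors, s = 1 works: p(1) = 1 + 0 + (-7) + 6 = 0, so (s - 1) is a factor.
Dividing, p(s) = (s - 1)(s^2 + s - 6).
Factor s^2 + s - 6: two numbers with sum -1 and product -6 are 2 and -3, so s^2 + s - 6 = (s - 2)(s + 3).
Hence p(s) = (s - 2) (s - 1) (s + 3), with roots -3, 1, 2.
At least one eigenvalue has non-negative real part, so the system is not asymptotically stable.

-3, 1, 2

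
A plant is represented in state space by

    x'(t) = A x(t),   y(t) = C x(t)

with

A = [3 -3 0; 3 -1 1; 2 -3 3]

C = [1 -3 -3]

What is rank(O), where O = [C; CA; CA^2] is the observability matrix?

CA = [[-12, 9, -12]]
CA^2 = [[-33, 63, -27]]
Observability matrix O = [C; CA; CA^2] = [[1, -3, -3], [-12, 9, -12], [-33, 63, -27]]
det(O) = 1·(9·(-27) - (-12)·63) - (-3)·((-12)·(-27) - (-12)·(-33)) + (-3)·((-12)·63 - 9·(-33)) = 1·513 - (-3)·(-72) + (-3)·(-459) = 1674 ≠ 0, so rank(O) = 3.
rank(O) = 3 = n, so the pair (A, C) is completely observable.

3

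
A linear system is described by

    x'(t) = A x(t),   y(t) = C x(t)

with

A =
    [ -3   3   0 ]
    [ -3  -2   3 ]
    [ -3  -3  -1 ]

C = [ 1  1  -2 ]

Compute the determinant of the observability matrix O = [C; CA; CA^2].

-427

CA = [[0, 7, 5]]
CA^2 = [[-36, -29, 16]]
Observability matrix O = [C; CA; CA^2] = [[1, 1, -2], [0, 7, 5], [-36, -29, 16]]
Expanding along the first row, det(O) = 1·(7·16 - 5·(-29)) - 1·(0·16 - 5·(-36)) + (-2)·(0·(-29) - 7·(-36)) = 1·257 - 1·180 + (-2)·252 = -427
Since det(O) ≠ 0, rank(O) = 3 and the system is completely observable.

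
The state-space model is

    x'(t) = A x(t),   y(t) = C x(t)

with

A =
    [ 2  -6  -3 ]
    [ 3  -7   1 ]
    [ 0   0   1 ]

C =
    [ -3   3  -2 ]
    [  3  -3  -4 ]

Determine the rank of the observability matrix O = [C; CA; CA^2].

CA = [[3, -3, 10], [-3, 3, -16]]
CA^2 = [[-3, 3, -2], [3, -3, -4]]
Observability matrix O = [C; CA; CA^2] = [[-3, 3, -2], [3, -3, -4], [3, -3, 10], [-3, 3, -16], [-3, 3, -2], [3, -3, -4]]
The columns c1, c2, c3 of O are linearly dependent: c1 + c2 = 0 (check each entry), so rank(O) ≤ 2.
The 2×2 minor from rows 1, 2, columns 1, 3 is (-3)·(-4) - (-2)·3 = 12 - (-6) = 18 ≠ 0, so rank(O) = 2.
rank(O) = 2 < n = 3, so the pair (A, C) is not completely observable.

2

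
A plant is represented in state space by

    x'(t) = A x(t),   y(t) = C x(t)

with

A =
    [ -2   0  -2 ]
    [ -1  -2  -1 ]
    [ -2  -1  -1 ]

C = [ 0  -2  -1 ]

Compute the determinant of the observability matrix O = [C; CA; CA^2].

CA = [[4, 5, 3]]
CA^2 = [[-19, -13, -16]]
Observability matrix O = [C; CA; CA^2] = [[0, -2, -1], [4, 5, 3], [-19, -13, -16]]
Expanding along the first row, det(O) = 0·(5·(-16) - 3·(-13)) - (-2)·(4·(-16) - 3·(-19)) + (-1)·(4·(-13) - 5·(-19)) = 0·(-41) - (-2)·(-7) + (-1)·43 = -57
Since det(O) ≠ 0, rank(O) = 3 and the system is completely observable.

-57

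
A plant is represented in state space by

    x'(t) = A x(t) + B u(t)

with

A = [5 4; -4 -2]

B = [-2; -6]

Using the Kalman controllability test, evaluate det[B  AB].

-244

AB = [[-34], [20]]
Controllability matrix C = [B  AB] = [[-2, -34], [-6, 20]]
det(C) = (-2)·20 - (-34)·(-6) = -40 - 204 = -244
Since det(C) ≠ 0, rank(C) = 2 and the system is completely controllable.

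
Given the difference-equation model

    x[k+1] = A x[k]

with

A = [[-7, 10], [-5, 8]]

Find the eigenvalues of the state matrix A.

-2, 3

det(zI - A) = z^2 - (tr A)z + det A, with tr A = (-7) + 8 = 1 and det A = (-7)·8 - 10·(-5) = -56 - (-50) = -6.
So p(z) = det(zI - A) = z^2 - z - 6.
Factor z^2 - z - 6: two numbers with sum 1 and product -6 are 3 and -2, so z^2 - z - 6 = (z - 3)(z + 2).
Hence p(z) = (z - 3) (z + 2), with roots -2, 3.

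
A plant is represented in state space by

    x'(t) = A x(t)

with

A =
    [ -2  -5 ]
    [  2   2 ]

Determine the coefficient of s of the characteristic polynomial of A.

For a 2×2 matrix, det(sI - A) = s^2 - (tr A)s + det A.
tr A = 0, det A = 6.
So p(s) = s^2 + 6.
The coefficient of s is 0.

0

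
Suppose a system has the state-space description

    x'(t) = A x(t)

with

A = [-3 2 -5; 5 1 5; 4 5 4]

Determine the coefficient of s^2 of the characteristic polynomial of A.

Expand det(sI - A) for the 3×3 matrix.
p(s) = s^3 - 2s^2 - 26s + 42.
(Check: constant term = det(-A) = (-1)^3 det A = 42; coefficient of s^2 = -tr A = -2.)
The coefficient of s^2 is -2.

-2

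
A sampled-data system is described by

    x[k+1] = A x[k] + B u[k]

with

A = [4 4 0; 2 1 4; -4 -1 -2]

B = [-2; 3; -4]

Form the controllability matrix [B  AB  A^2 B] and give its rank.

3

AB = [[4], [-17], [13]]
A^2B = [[-52], [43], [-25]]
Controllability matrix C = [B  AB  A^2B] = [[-2, 4, -52], [3, -17, 43], [-4, 13, -25]]
det(C) = (-2)·((-17)·(-25) - 43·13) - 4·(3·(-25) - 43·(-4)) + (-52)·(3·13 - (-17)·(-4)) = (-2)·(-134) - 4·97 + (-52)·(-29) = 1388 ≠ 0, so rank(C) = 3.
rank(C) = 3 = n, so the pair (A, B) is completely controllable.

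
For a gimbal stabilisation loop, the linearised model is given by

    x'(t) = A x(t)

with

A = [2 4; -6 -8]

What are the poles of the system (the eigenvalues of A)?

-4, -2

det(sI - A) = s^2 - (tr A)s + det A, with tr A = 2 + (-8) = -6 and det A = 2·(-8) - 4·(-6) = -16 - (-24) = 8.
So p(s) = det(sI - A) = s^2 + 6s + 8.
Factor s^2 + 6s + 8: two numbers with sum -6 and product 8 are -2 and -4, so s^2 + 6s + 8 = (s + 2)(s + 4).
Hence p(s) = (s + 2) (s + 4), with roots -4, -2.
All eigenvalues have negative real part, so the system is asymptotically stable.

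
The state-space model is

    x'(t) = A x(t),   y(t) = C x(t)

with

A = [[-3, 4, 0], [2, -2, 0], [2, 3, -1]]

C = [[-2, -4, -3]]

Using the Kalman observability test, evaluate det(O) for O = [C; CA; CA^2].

CA = [[-8, -9, 3]]
CA^2 = [[12, -5, -3]]
Observability matrix O = [C; CA; CA^2] = [[-2, -4, -3], [-8, -9, 3], [12, -5, -3]]
Expanding along the first row, det(O) = (-2)·((-9)·(-3) - 3·(-5)) - (-4)·((-8)·(-3) - 3·12) + (-3)·((-8)·(-5) - (-9)·12) = (-2)·42 - (-4)·(-12) + (-3)·148 = -576
Since det(O) ≠ 0, rank(O) = 3 and the system is completely observable.

-576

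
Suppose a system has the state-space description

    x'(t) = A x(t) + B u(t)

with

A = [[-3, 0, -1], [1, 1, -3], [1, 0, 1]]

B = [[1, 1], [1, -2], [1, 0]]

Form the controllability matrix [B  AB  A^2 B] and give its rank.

3

AB = [[-4, -3], [-1, -1], [2, 1]]
A^2B = [[10, 8], [-11, -7], [-2, -2]]
Controllability matrix C = [B  AB  A^2B] = [[1, 1, -4, -3, 10, 8], [1, -2, -1, -1, -11, -7], [1, 0, 2, 1, -2, -2]]
Take the 3×3 submatrix of C formed by columns 1, 2, 3: [[1, 1, -4], [1, -2, -1], [1, 0, 2]]. Its determinant is 1·((-2)·2 - (-1)·0) - 1·(1·2 - (-1)·1) + (-4)·(1·0 - (-2)·1) = 1·(-4) - 1·3 + (-4)·2 = -15 ≠ 0.
So rank(C) ≥ 3; since C has 3 rows, rank(C) = 3.
rank(C) = 3 = n, so the pair (A, B) is completely controllable.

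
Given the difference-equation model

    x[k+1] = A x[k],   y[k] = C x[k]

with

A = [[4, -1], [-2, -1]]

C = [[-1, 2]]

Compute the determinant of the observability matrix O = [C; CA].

17

CA = [[-8, -1]]
Observability matrix O = [C; CA] = [[-1, 2], [-8, -1]]
det(O) = (-1)·(-1) - 2·(-8) = 1 - (-16) = 17
Since det(O) ≠ 0, rank(O) = 2 and the system is completely observable.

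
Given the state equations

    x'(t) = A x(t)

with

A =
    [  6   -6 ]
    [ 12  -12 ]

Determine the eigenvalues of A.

-6, 0

det(sI - A) = s^2 - (tr A)s + det A, with tr A = 6 + (-12) = -6 and det A = 6·(-12) - (-6)·12 = -72 - (-72) = 0.
So p(s) = det(sI - A) = s^2 + 6s.
Factor s^2 + 6s: two numbers with sum -6 and product 0 are 0 and -6, so s^2 + 6s = s(s + 6).
Hence p(s) = s (s + 6), with roots -6, 0.
At least one eigenvalue has non-negative real part, so the system is not asymptotically stable.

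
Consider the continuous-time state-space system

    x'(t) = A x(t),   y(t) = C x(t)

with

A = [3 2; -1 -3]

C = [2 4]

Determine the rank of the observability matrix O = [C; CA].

CA = [[2, -8]]
Observability matrix O = [C; CA] = [[2, 4], [2, -8]]
det(O) = 2·(-8) - 4·2 = -16 - 8 = -24 ≠ 0, so rank(O) = 2.
rank(O) = 2 = n, so the pair (A, C) is completely observable.

2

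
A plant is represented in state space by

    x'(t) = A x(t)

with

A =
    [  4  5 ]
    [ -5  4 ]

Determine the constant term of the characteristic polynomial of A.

41

For a 2×2 matrix, det(sI - A) = s^2 - (tr A)s + det A.
tr A = 8, det A = 41.
So p(s) = s^2 - 8s + 41.
The constant term is 41.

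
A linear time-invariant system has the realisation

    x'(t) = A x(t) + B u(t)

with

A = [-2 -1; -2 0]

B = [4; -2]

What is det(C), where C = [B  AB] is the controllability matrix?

AB = [[-6], [-8]]
Controllability matrix C = [B  AB] = [[4, -6], [-2, -8]]
det(C) = 4·(-8) - (-6)·(-2) = -32 - 12 = -44
Since det(C) ≠ 0, rank(C) = 2 and the system is completely controllable.

-44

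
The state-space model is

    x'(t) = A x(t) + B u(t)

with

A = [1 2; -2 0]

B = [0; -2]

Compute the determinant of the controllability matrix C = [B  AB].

-8

AB = [[-4], [0]]
Controllability matrix C = [B  AB] = [[0, -4], [-2, 0]]
det(C) = 0·0 - (-4)·(-2) = 0 - 8 = -8
Since det(C) ≠ 0, rank(C) = 2 and the system is completely controllable.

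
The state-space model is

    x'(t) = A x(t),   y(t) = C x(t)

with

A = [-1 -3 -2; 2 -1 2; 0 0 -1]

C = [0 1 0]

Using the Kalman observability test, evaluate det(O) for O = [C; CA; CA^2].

CA = [[2, -1, 2]]
CA^2 = [[-4, -5, -8]]
Observability matrix O = [C; CA; CA^2] = [[0, 1, 0], [2, -1, 2], [-4, -5, -8]]
Expanding along the first row, det(O) = 0·((-1)·(-8) - 2·(-5)) - 1·(2·(-8) - 2·(-4)) + 0·(2·(-5) - (-1)·(-4)) = 0·18 - 1·(-8) + 0·(-14) = 8
Since det(O) ≠ 0, rank(O) = 3 and the system is completely observable.

8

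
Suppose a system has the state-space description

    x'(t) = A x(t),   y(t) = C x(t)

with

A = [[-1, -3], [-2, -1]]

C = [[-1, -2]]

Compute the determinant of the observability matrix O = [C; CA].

5

CA = [[5, 5]]
Observability matrix O = [C; CA] = [[-1, -2], [5, 5]]
det(O) = (-1)·5 - (-2)·5 = -5 - (-10) = 5
Since det(O) ≠ 0, rank(O) = 2 and the system is completely observable.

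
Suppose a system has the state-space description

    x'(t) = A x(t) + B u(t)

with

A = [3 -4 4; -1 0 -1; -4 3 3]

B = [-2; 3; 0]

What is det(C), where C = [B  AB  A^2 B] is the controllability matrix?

AB = [[-18], [2], [17]]
A^2B = [[6], [1], [129]]
Controllability matrix C = [B  AB  A^2B] = [[-2, -18, 6], [3, 2, 1], [0, 17, 129]]
Expanding along the first row, det(C) = (-2)·(2·129 - 1·17) - (-18)·(3·129 - 1·0) + 6·(3·17 - 2·0) = (-2)·241 - (-18)·387 + 6·51 = 6790
Since det(C) ≠ 0, rank(C) = 3 and the system is completely controllable.

6790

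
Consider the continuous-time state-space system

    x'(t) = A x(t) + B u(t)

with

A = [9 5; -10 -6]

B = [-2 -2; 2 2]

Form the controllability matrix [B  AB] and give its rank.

1

AB = [[-8, -8], [8, 8]]
Controllability matrix C = [B  AB] = [[-2, -2, -8, -8], [2, 2, 8, 8]]
Every column of C is a scalar multiple of column 1 = [-2, 2] (multipliers 1, 1, 4, 4), so the columns span a one-dimensional space.
C ≠ 0, hence rank(C) = 1.
rank(C) = 1 < n = 2, so the pair (A, B) is not completely controllable.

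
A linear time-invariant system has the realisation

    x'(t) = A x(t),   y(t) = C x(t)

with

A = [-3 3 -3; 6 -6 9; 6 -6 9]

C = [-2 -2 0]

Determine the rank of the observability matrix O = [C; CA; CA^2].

CA = [[-6, 6, -12]]
CA^2 = [[-18, 18, -36]]
Observability matrix O = [C; CA; CA^2] = [[-2, -2, 0], [-6, 6, -12], [-18, 18, -36]]
The columns c1, c2, c3 of O are linearly dependent: -c1 + c2 + c3 = 0 (check each entry), so rank(O) ≤ 2.
The 2×2 minor from rows 1, 2, columns 1, 2 is (-2)·6 - (-2)·(-6) = -12 - 12 = -24 ≠ 0, so rank(O) = 2.
rank(O) = 2 < n = 3, so the pair (A, C) is not completely observable.

2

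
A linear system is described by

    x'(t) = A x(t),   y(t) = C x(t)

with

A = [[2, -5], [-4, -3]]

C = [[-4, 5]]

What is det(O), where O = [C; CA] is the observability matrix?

120

CA = [[-28, 5]]
Observability matrix O = [C; CA] = [[-4, 5], [-28, 5]]
det(O) = (-4)·5 - 5·(-28) = -20 - (-140) = 120
Since det(O) ≠ 0, rank(O) = 2 and the system is completely observable.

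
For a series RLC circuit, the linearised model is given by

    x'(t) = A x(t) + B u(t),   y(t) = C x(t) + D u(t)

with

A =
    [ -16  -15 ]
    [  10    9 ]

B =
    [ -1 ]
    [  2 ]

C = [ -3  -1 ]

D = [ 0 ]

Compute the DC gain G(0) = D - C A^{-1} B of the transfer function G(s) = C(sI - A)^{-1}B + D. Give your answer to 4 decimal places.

6.8333

G(0) = C(-A)^{-1}B + D = -C A^{-1} B + D.
det A = 6, so A^{-1} = (1/6)·adj(A) = [[3/2, 5/2], [-5/3, -8/3]]
A^{-1} B = [7/2, -11/3]^T
C A^{-1} B = -41/6
G(0) = D - C A^{-1} B = 0 - (-41/6) = 41/6 ≈ 6.8333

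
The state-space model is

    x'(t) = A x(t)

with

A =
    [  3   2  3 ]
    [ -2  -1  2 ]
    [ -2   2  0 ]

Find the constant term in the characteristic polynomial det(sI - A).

Expand det(sI - A) for the 3×3 matrix.
p(s) = s^3 - 2s^2 + 3s + 38.
(Check: constant term = det(-A) = (-1)^3 det A = 38; coefficient of s^2 = -tr A = -2.)
The constant term is 38.

38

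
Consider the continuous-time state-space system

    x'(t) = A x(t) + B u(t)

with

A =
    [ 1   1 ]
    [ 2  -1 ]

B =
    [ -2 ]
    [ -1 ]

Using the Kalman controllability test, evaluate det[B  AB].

AB = [[-3], [-3]]
Controllability matrix C = [B  AB] = [[-2, -3], [-1, -3]]
det(C) = (-2)·(-3) - (-3)·(-1) = 6 - 3 = 3
Since det(C) ≠ 0, rank(C) = 2 and the system is completely controllable.

3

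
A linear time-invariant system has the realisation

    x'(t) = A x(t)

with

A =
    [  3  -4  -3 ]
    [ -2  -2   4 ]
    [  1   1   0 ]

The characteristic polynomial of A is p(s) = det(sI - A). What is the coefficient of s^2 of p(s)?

Expand det(sI - A) for the 3×3 matrix.
p(s) = s^3 - s^2 - 15s + 28.
(Check: constant term = det(-A) = (-1)^3 det A = 28; coefficient of s^2 = -tr A = -1.)
The coefficient of s^2 is -1.

-1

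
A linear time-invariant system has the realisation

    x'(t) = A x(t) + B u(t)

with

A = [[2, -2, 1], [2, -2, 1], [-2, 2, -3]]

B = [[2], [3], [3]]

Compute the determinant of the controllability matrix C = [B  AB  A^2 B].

AB = [[1], [1], [-7]]
A^2B = [[-7], [-7], [21]]
Controllability matrix C = [B  AB  A^2B] = [[2, 1, -7], [3, 1, -7], [3, -7, 21]]
Expanding along the first row, det(C) = 2·(1·21 - (-7)·(-7)) - 1·(3·21 - (-7)·3) + (-7)·(3·(-7) - 1·3) = 2·(-28) - 1·84 + (-7)·(-24) = 28
Since det(C) ≠ 0, rank(C) = 3 and the system is completely controllable.

28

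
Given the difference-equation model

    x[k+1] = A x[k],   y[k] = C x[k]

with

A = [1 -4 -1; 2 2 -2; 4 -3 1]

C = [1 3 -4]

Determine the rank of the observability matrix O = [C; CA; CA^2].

CA = [[-9, 14, -11]]
CA^2 = [[-25, 97, -30]]
Observability matrix O = [C; CA; CA^2] = [[1, 3, -4], [-9, 14, -11], [-25, 97, -30]]
det(O) = 1·(14·(-30) - (-11)·97) - 3·((-9)·(-30) - (-11)·(-25)) + (-4)·((-9)·97 - 14·(-25)) = 1·647 - 3·(-5) + (-4)·(-523) = 2754 ≠ 0, so rank(O) = 3.
rank(O) = 3 = n, so the pair (A, C) is completely observable.

3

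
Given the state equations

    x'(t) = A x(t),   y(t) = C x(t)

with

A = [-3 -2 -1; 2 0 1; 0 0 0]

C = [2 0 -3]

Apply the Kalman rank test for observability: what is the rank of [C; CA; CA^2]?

3

CA = [[-6, -4, -2]]
CA^2 = [[10, 12, 2]]
Observability matrix O = [C; CA; CA^2] = [[2, 0, -3], [-6, -4, -2], [10, 12, 2]]
det(O) = 2·((-4)·2 - (-2)·12) - 0·((-6)·2 - (-2)·10) + (-3)·((-6)·12 - (-4)·10) = 2·16 - 0·8 + (-3)·(-32) = 128 ≠ 0, so rank(O) = 3.
rank(O) = 3 = n, so the pair (A, C) is completely observable.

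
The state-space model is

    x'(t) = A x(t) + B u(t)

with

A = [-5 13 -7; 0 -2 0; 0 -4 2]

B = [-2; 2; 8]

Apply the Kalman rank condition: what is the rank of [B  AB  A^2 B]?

AB = [[-20], [-4], [8]]
A^2B = [[-8], [8], [32]]
Controllability matrix C = [B  AB  A^2B] = [[-2, -20, -8], [2, -4, 8], [8, 8, 32]]
The rows r1, r2, r3 of C are linearly dependent: r1 - 3·r2 + r3 = 0 (check each entry), so rank(C) ≤ 2.
The 2×2 minor from rows 1, 2, columns 1, 2 is (-2)·(-4) - (-20)·2 = 8 - (-40) = 48 ≠ 0, so rank(C) = 2.
rank(C) = 2 < n = 3, so the pair (A, B) is not completely controllable.

2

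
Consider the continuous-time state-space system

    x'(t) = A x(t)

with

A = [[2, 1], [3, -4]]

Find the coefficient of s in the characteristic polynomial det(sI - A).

For a 2×2 matrix, det(sI - A) = s^2 - (tr A)s + det A.
tr A = -2, det A = -11.
So p(s) = s^2 + 2s - 11.
The coefficient of s is 2.

2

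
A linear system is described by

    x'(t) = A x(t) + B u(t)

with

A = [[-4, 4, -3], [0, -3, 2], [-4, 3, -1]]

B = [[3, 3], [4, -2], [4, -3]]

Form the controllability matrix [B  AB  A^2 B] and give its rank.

3

AB = [[-8, -11], [-4, 0], [-4, -15]]
A^2B = [[28, 89], [4, -30], [24, 59]]
Controllability matrix C = [B  AB  A^2B] = [[3, 3, -8, -11, 28, 89], [4, -2, -4, 0, 4, -30], [4, -3, -4, -15, 24, 59]]
Take the 3×3 submatrix of C formed by columns 1, 2, 3: [[3, 3, -8], [4, -2, -4], [4, -3, -4]]. Its determinant is 3·((-2)·(-4) - (-4)·(-3)) - 3·(4·(-4) - (-4)·4) + (-8)·(4·(-3) - (-2)·4) = 3·(-4) - 3·0 + (-8)·(-4) = 20 ≠ 0.
So rank(C) ≥ 3; since C has 3 rows, rank(C) = 3.
rank(C) = 3 = n, so the pair (A, B) is completely controllable.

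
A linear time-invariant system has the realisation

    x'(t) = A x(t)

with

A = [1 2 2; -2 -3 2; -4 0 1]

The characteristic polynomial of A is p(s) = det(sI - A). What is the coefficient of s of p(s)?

Expand det(sI - A) for the 3×3 matrix.
p(s) = s^3 + s^2 + 7s + 39.
(Check: constant term = det(-A) = (-1)^3 det A = 39; coefficient of s^2 = -tr A = 1.)
The coefficient of s is 7.

7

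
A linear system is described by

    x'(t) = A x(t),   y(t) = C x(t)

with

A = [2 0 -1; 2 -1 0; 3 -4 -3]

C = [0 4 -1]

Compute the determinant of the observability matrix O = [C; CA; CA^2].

CA = [[5, 0, 3]]
CA^2 = [[19, -12, -14]]
Observability matrix O = [C; CA; CA^2] = [[0, 4, -1], [5, 0, 3], [19, -12, -14]]
Expanding along the first row, det(O) = 0·(0·(-14) - 3·(-12)) - 4·(5·(-14) - 3·19) + (-1)·(5·(-12) - 0·19) = 0·36 - 4·(-127) + (-1)·(-60) = 568
Since det(O) ≠ 0, rank(O) = 3 and the system is completely observable.

568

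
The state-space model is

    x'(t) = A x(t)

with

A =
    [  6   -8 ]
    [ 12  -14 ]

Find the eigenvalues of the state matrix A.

det(sI - A) = s^2 - (tr A)s + det A, with tr A = 6 + (-14) = -8 and det A = 6·(-14) - (-8)·12 = -84 - (-96) = 12.
So p(s) = det(sI - A) = s^2 + 8s + 12.
Factor s^2 + 8s + 12: two numbers with sum -8 and product 12 are -2 and -6, so s^2 + 8s + 12 = (s + 2)(s + 6).
Hence p(s) = (s + 2) (s + 6), with roots -6, -2.
All eigenvalues have negative real part, so the system is asymptotically stable.

-6, -2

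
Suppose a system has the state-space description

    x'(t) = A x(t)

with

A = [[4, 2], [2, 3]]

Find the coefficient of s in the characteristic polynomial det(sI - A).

-7

For a 2×2 matrix, det(sI - A) = s^2 - (tr A)s + det A.
tr A = 7, det A = 8.
So p(s) = s^2 - 7s + 8.
The coefficient of s is -7.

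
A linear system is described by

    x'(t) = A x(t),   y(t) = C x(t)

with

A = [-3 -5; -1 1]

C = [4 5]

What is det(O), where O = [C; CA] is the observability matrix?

25

CA = [[-17, -15]]
Observability matrix O = [C; CA] = [[4, 5], [-17, -15]]
det(O) = 4·(-15) - 5·(-17) = -60 - (-85) = 25
Since det(O) ≠ 0, rank(O) = 2 and the system is completely observable.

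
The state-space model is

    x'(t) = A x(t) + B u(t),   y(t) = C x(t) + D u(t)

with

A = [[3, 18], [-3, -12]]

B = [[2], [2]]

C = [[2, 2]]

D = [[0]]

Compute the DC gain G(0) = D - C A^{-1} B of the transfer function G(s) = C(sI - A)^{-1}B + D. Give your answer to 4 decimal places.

G(0) = C(-A)^{-1}B + D = -C A^{-1} B + D.
det A = 18, so A^{-1} = (1/18)·adj(A) = [[-2/3, -1], [1/6, 1/6]]
A^{-1} B = [-10/3, 2/3]^T
C A^{-1} B = -16/3
G(0) = D - C A^{-1} B = 0 - (-16/3) = 16/3 ≈ 5.3333

5.3333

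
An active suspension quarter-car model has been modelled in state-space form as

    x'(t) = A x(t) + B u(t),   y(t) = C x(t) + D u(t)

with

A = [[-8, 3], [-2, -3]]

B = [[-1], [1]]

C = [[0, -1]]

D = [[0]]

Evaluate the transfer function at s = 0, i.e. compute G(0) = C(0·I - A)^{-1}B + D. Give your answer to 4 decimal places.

-0.3333

G(0) = C(-A)^{-1}B + D = -C A^{-1} B + D.
det A = 30, so A^{-1} = (1/30)·adj(A) = [[-1/10, -1/10], [1/15, -4/15]]
A^{-1} B = [0, -1/3]^T
C A^{-1} B = 1/3
G(0) = D - C A^{-1} B = 0 - (1/3) = -1/3 ≈ -0.3333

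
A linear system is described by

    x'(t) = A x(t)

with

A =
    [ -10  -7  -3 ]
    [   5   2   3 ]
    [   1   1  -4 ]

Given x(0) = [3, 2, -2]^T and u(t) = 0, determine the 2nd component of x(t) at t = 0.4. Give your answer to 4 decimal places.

det(sI - A) = s^3 - (tr A)s^2 + (M11 + M22 + M33)s - det A, where Mii is the 2×2 principal minor of A obtained by deleting row i and column i.
tr A = (-10) + 2 + (-4) = -12; M11 = 2·(-4) - 3·1 = -8 - 3 = -11; M22 = (-10)·(-4) - (-3)·1 = 40 - (-3) = 43; M33 = (-10)·2 - (-7)·5 = -20 - (-35) = 15; sum of minors = 47.
det A = (-10)·(2·(-4) - 3·1) - (-7)·(5·(-4) - 3·1) + (-3)·(5·1 - 2·1) = (-10)·(-11) - (-7)·(-23) + (-3)·3 = -60.
So p(s) = det(sI - A) = s^3 + 12s^2 + 47s + 60.
Rational-root test: any integer root divides 60. Testing small divisors, s = -3 works: p(-3) = -27 + 108 + (-141) + 60 = 0, so (s + 3) is a factor.
Dividing, p(s) = (s + 3)(s^2 + 9s + 20).
Factor s^2 + 9s + 20: two numbers with sum -9 and product 20 are -4 and -5, so s^2 + 9s + 20 = (s + 4)(s + 5).
Hence p(s) = (s + 3) (s + 4) (s + 5), with roots -5, -4, -3.
The eigenvalues -5, -4, -3 are distinct and real, so A is diagonalisable and x(t) = e^{At} x(0) = V diag(e^{λ_i t}) V^{-1} x(0), where the columns of V are the eigenvectors.
λ = -5: A - (-5)I = [[-5, -7, -3], [5, 7, 3], [1, 1, 1]]. v must be orthogonal to every row; (row 1) × (row 3) = [-4, 2, 2], so take v_1 = [2, -1, -1]^T.
λ = -4: A - (-4)I = [[-6, -7, -3], [5, 6, 3], [1, 1, 0]]. v must be orthogonal to every row; (row 1) × (row 2) = [-3, 3, -1], so take v_2 = [3, -3, 1]^T.
λ = -3: A - (-3)I = [[-7, -7, -3], [5, 5, 3], [1, 1, -1]]. v must be orthogonal to every row; (row 1) × (row 2) = [-6, 6, 0], so take v_3 = [-1, 1, 0]^T.
V = [v_1 v_2 v_3] = [[2, 3, -1], [-1, -3, 1], [-1, 1, 0]] has det V = -1, so V^{-1} = adj(V)/det V = [[1, 1, 0], [1, 1, 1], [4, 5, 3]].
Modal coordinates z(0) = V^{-1} x(0): 1·3 + 1·2 + 0·(-2) = 5; 1·3 + 1·2 + 1·(-2) = 3; 4·3 + 5·2 + 3·(-2) = 16; so z(0) = [5, 3, 16]^T.
x_2(t) = Σ_i (v_i)_2 · z_i(0) · e^{λ_i t} (row 2 of V times the modal terms).
x_2(0.4) = (-1)·5·e^{-5·0.4} + (-3)·3·e^{-4·0.4} + 1·16·e^{-3·0.4} = (-5)·0.135335 + (-9)·0.201897 + 16·0.301194 = 2.3254.

2.3254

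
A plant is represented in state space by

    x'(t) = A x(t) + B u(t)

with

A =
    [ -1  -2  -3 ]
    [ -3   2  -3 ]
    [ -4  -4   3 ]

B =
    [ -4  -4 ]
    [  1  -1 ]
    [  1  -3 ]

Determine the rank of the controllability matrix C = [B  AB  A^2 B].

3

AB = [[-1, 15], [11, 19], [15, 11]]
A^2B = [[-66, -86], [-20, -40], [5, -103]]
Controllability matrix C = [B  AB  A^2B] = [[-4, -4, -1, 15, -66, -86], [1, -1, 11, 19, -20, -40], [1, -3, 15, 11, 5, -103]]
Take the 3×3 submatrix of C formed by columns 1, 2, 3: [[-4, -4, -1], [1, -1, 11], [1, -3, 15]]. Its determinant is (-4)·((-1)·15 - 11·(-3)) - (-4)·(1·15 - 11·1) + (-1)·(1·(-3) - (-1)·1) = (-4)·18 - (-4)·4 + (-1)·(-2) = -54 ≠ 0.
So rank(C) ≥ 3; since C has 3 rows, rank(C) = 3.
rank(C) = 3 = n, so the pair (A, B) is completely controllable.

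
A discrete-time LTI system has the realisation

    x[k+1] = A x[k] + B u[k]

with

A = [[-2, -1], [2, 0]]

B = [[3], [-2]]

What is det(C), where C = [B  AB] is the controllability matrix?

10

AB = [[-4], [6]]
Controllability matrix C = [B  AB] = [[3, -4], [-2, 6]]
det(C) = 3·6 - (-4)·(-2) = 18 - 8 = 10
Since det(C) ≠ 0, rank(C) = 2 and the system is completely controllable.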